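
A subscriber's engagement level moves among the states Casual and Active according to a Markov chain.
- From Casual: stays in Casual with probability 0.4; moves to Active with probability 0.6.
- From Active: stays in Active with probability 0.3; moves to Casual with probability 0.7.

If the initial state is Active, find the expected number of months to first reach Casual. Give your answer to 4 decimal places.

Let t(s) be the expected number of months to first reach Casual from state s, with t(Casual) = 0. Conditioning on the first month:
t(Active) = 1 + 0.3·t(Active)
Solving: t(Active) = 1.4286.
Expected months from Active to Casual: 1.4286.

1.4286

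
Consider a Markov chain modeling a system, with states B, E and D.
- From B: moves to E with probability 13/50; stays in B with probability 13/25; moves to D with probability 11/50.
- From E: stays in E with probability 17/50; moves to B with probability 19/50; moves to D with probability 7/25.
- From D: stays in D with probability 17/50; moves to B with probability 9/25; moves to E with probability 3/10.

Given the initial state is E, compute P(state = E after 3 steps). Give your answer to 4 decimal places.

Propagate the distribution vector 3 steps from E.
After 0 steps: (0.0000, 1.0000, 0.0000)
After 1 step: (0.3800, 0.3400, 0.2800)
After 2 steps: (0.4276, 0.2984, 0.2740)
After 3 steps: (0.4344, 0.2948, 0.2708)
P(in E after 3 steps) = 0.2948

0.2948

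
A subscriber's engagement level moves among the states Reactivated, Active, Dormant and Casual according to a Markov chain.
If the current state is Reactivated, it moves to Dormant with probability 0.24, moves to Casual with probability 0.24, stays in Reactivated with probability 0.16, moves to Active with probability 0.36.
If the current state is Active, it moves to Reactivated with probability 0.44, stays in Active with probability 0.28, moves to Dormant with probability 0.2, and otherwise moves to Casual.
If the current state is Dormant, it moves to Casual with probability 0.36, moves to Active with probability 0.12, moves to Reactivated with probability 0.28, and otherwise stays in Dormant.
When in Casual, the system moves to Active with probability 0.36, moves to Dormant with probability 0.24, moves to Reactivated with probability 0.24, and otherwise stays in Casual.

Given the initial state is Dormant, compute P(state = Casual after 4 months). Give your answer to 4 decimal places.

0.2063

Propagate the distribution vector 4 months from Dormant.
After 0 months: (0.0000, 0.0000, 1.0000, 0.0000)
After 1 month: (0.2800, 0.1200, 0.2400, 0.3600)
After 2 months: (0.2512, 0.2928, 0.2352, 0.2208)
After 3 months: (0.2879, 0.2801, 0.2283, 0.2037)
After 4 months: (0.2821, 0.2828, 0.2288, 0.2063)
P(in Casual after 4 months) = 0.2063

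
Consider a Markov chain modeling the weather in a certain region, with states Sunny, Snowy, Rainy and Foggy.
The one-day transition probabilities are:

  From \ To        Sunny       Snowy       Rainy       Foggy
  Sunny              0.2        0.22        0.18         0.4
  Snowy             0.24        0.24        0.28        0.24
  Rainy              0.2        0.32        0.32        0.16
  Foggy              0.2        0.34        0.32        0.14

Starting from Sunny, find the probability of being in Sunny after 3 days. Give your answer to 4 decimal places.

0.2116

Propagate the distribution vector 3 days from Sunny.
After 0 days: (1.0000, 0.0000, 0.0000, 0.0000)
After 1 day: (0.2000, 0.2200, 0.1800, 0.4000)
After 2 days: (0.2088, 0.2904, 0.2832, 0.2176)
After 3 days: (0.2116, 0.2802, 0.2792, 0.2290)
P(in Sunny after 3 days) = 0.2116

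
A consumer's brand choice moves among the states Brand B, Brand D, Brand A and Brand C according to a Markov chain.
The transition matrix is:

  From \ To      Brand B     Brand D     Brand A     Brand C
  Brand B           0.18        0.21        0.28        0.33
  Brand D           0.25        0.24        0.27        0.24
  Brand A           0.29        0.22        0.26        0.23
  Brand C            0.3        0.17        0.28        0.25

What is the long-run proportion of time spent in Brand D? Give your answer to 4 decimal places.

Let the stationary distribution be π with π = πP and π_1 + π_2 + π_3 + π_4 = 1.
π_1 = 0.18·π_1 + 0.25·π_2 + 0.29·π_3 + 0.3·π_4
π_2 = 0.21·π_1 + 0.24·π_2 + 0.22·π_3 + 0.17·π_4
π_3 = 0.28·π_1 + 0.27·π_2 + 0.26·π_3 + 0.28·π_4
Solving with the normalization constraint gives π = (0.2561, 0.2085, 0.2725, 0.2630).
So the stationary probability of Brand D is 0.2085.

0.2085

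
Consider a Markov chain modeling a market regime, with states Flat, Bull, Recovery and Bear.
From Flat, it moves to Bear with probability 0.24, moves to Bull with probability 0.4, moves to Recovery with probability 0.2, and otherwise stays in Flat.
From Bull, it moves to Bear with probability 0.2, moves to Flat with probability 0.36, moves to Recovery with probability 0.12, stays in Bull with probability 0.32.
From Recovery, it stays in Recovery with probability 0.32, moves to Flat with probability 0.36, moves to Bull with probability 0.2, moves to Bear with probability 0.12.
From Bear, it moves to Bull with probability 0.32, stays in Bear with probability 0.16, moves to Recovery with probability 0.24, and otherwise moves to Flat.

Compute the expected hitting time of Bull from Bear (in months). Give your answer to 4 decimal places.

3.2101

Let t(s) be the expected number of months to first reach Bull from state s, with t(Bull) = 0. Conditioning on the first month:
t(Flat) = 1 + 0.16·t(Flat) + 0.2·t(Recovery) + 0.24·t(Bear)
t(Recovery) = 1 + 0.36·t(Flat) + 0.32·t(Recovery) + 0.12·t(Bear)
t(Bear) = 1 + 0.28·t(Flat) + 0.24·t(Recovery) + 0.16·t(Bear)
Solving: t(Flat) = 2.9666, t(Recovery) = 3.6076, t(Bear) = 3.2101.
Expected months from Bear to Bull: 3.2101.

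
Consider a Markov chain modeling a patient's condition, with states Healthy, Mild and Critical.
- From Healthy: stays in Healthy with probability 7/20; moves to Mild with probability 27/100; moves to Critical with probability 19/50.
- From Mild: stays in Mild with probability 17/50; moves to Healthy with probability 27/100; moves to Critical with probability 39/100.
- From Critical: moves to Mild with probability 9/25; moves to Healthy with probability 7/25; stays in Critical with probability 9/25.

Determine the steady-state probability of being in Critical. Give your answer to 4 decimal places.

Let the stationary distribution be π with π = πP and π_1 + π_2 + π_3 = 1.
π_1 = 0.35·π_1 + 0.27·π_2 + 0.28·π_3
π_2 = 0.27·π_1 + 0.34·π_2 + 0.36·π_3
Solving with the normalization constraint gives π = (0.2976, 0.3267, 0.3758).
So the stationary probability of Critical is 0.3758.

0.3758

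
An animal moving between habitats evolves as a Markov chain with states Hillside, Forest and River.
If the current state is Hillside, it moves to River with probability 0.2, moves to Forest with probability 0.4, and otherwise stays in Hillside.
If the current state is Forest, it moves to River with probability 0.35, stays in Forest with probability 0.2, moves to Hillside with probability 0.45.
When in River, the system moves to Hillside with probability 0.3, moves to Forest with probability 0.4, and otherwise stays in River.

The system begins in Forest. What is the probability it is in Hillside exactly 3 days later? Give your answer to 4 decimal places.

Propagate the distribution vector 3 days from Forest.
After 0 days: (0.0000, 1.0000, 0.0000)
After 1 day: (0.4500, 0.2000, 0.3500)
After 2 days: (0.3750, 0.3600, 0.2650)
After 3 days: (0.3915, 0.3280, 0.2805)
P(in Hillside after 3 days) = 0.3915

0.3915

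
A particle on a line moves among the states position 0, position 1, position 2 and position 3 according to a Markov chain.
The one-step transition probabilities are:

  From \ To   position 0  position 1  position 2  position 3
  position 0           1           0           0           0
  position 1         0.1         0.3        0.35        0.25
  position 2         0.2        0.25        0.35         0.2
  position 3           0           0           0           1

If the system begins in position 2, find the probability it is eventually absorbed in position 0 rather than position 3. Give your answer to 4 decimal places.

0.4490

Let h(s) be the probability of absorption at position 0 starting from transient state s. Then h(position 0) = 1 and h(position 3) = 0. By first-step analysis:
h(position 1) = 0.1·1 + 0.3·h(position 1) + 0.35·h(position 2) + 0.25·0
h(position 2) = 0.2·1 + 0.25·h(position 1) + 0.35·h(position 2) + 0.2·0
Solving: h(position 1) = 0.3673, h(position 2) = 0.4490.
Starting from position 2, the probability is 0.4490.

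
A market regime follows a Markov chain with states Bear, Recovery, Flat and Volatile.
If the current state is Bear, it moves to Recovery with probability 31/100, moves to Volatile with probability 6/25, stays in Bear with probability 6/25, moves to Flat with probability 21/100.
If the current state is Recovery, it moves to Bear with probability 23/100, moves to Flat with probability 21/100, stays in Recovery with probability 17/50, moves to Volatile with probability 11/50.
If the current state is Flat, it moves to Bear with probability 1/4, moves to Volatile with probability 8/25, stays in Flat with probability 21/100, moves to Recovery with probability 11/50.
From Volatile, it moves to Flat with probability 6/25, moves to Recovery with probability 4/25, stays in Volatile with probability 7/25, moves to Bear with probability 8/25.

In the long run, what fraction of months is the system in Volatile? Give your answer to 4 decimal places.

Let the stationary distribution be π with π = πP and π_1 + π_2 + π_3 + π_4 = 1.
π_1 = 0.24·π_1 + 0.23·π_2 + 0.25·π_3 + 0.32·π_4
π_2 = 0.31·π_1 + 0.34·π_2 + 0.22·π_3 + 0.16·π_4
π_3 = 0.21·π_1 + 0.21·π_2 + 0.21·π_3 + 0.24·π_4
Solving with the normalization constraint gives π = (0.2606, 0.2587, 0.2179, 0.2628).
So the stationary probability of Volatile is 0.2628.

0.2628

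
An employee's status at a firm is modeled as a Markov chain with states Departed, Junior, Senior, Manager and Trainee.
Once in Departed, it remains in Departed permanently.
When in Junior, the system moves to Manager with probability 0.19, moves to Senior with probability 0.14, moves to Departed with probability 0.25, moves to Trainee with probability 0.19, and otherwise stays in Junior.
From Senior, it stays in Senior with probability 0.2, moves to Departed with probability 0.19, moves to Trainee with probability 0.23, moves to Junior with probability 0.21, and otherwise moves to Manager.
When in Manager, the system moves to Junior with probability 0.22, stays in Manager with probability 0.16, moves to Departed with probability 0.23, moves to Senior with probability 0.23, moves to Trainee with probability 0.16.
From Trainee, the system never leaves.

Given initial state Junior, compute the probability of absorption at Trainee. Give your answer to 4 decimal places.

0.4472

Let h(s) be the probability of absorption at Trainee starting from transient state s. Then h(Trainee) = 1 and h(Departed) = 0. By first-step analysis:
h(Junior) = 0.25·0 + 0.23·h(Junior) + 0.14·h(Senior) + 0.19·h(Manager) + 0.19·1
h(Senior) = 0.19·0 + 0.21·h(Junior) + 0.2·h(Senior) + 0.17·h(Manager) + 0.23·1
h(Manager) = 0.23·0 + 0.22·h(Junior) + 0.23·h(Senior) + 0.16·h(Manager) + 0.16·1
Solving: h(Junior) = 0.4472, h(Senior) = 0.4993, h(Manager) = 0.4443.
Starting from Junior, the probability is 0.4472.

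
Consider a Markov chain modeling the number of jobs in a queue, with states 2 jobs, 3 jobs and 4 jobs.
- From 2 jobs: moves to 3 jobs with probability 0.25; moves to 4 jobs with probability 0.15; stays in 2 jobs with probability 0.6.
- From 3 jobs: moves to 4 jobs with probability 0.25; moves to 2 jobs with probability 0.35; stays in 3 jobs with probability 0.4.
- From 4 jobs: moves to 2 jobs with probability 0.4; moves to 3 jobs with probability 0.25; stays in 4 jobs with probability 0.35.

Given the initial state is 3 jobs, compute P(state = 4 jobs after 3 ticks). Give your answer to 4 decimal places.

0.2290

Propagate the distribution vector 3 ticks from 3 jobs.
After 0 ticks: (0.0000, 1.0000, 0.0000)
After 1 tick: (0.3500, 0.4000, 0.2500)
After 2 ticks: (0.4500, 0.3100, 0.2400)
After 3 ticks: (0.4745, 0.2965, 0.2290)
P(in 4 jobs after 3 ticks) = 0.2290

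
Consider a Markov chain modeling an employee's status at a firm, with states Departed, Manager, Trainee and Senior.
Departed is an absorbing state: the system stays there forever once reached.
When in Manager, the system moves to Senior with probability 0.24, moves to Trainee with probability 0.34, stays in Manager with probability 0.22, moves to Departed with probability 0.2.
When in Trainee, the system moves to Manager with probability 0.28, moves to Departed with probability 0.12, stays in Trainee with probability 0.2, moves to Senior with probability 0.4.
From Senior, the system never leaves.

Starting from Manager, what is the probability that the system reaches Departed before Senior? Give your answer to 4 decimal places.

Let h(s) be the probability of absorption at Departed starting from transient state s. Then h(Departed) = 1 and h(Senior) = 0. By first-step analysis:
h(Manager) = 0.2·1 + 0.22·h(Manager) + 0.34·h(Trainee) + 0.24·0
h(Trainee) = 0.12·1 + 0.28·h(Manager) + 0.2·h(Trainee) + 0.4·0
Solving: h(Manager) = 0.3797, h(Trainee) = 0.2829.
Starting from Manager, the probability is 0.3797.

0.3797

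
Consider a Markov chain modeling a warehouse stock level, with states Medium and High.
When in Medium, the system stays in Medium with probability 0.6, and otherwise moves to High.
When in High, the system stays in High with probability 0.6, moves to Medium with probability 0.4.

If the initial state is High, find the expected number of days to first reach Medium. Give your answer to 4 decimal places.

Let t(s) be the expected number of days to first reach Medium from state s, with t(Medium) = 0. Conditioning on the first day:
t(High) = 1 + 0.6·t(High)
Solving: t(High) = 2.5000.
Expected days from High to Medium: 2.5000.

2.5000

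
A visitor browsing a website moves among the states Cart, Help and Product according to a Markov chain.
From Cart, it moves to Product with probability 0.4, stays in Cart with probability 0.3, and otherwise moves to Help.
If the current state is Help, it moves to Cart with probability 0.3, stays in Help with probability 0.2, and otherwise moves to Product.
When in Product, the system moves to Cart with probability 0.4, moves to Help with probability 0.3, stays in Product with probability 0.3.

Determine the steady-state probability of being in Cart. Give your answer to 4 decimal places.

Let the stationary distribution be π with π = πP and π_1 + π_2 + π_3 = 1.
π_1 = 0.3·π_1 + 0.3·π_2 + 0.4·π_3
π_2 = 0.3·π_1 + 0.2·π_2 + 0.3·π_3
Solving with the normalization constraint gives π = (0.3388, 0.2727, 0.3884).
So the stationary probability of Cart is 0.3388.

0.3388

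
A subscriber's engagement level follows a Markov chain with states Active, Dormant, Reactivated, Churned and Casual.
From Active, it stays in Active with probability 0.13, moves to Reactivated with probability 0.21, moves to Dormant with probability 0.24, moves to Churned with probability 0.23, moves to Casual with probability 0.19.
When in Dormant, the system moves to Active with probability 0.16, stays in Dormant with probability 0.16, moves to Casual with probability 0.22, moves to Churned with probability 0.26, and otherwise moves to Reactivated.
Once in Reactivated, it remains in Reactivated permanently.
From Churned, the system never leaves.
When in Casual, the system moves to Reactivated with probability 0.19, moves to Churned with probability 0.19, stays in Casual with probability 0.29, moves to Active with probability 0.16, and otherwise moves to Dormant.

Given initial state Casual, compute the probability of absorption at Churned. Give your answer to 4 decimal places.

0.5172

Let h(s) be the probability of absorption at Churned starting from transient state s. Then h(Churned) = 1 and h(Reactivated) = 0. By first-step analysis:
h(Active) = 0.13·h(Active) + 0.24·h(Dormant) + 0.21·0 + 0.23·1 + 0.19·h(Casual)
h(Dormant) = 0.16·h(Active) + 0.16·h(Dormant) + 0.2·0 + 0.26·1 + 0.22·h(Casual)
h(Casual) = 0.16·h(Active) + 0.17·h(Dormant) + 0.19·0 + 0.19·1 + 0.29·h(Casual)
Solving: h(Active) = 0.5278, h(Dormant) = 0.5455, h(Casual) = 0.5172.
Starting from Casual, the probability is 0.5172.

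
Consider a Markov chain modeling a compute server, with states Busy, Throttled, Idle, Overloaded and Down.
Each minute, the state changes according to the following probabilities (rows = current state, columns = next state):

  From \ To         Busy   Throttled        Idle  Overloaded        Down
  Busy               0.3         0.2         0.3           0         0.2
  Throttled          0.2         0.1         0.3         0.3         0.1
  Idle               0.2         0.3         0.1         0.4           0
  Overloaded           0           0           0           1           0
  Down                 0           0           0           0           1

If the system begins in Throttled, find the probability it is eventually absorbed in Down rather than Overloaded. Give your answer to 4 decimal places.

0.2734

Let h(s) be the probability of absorption at Down starting from transient state s. Then h(Down) = 1 and h(Overloaded) = 0. By first-step analysis:
h(Busy) = 0.3·h(Busy) + 0.2·h(Throttled) + 0.3·h(Idle) + 0.2·1
h(Throttled) = 0.2·h(Busy) + 0.1·h(Throttled) + 0.3·h(Idle) + 0.3·0 + 0.1·1
h(Idle) = 0.2·h(Busy) + 0.3·h(Throttled) + 0.1·h(Idle) + 0.4·0
Solving: h(Busy) = 0.4453, h(Throttled) = 0.2734, h(Idle) = 0.1901.
Starting from Throttled, the probability is 0.2734.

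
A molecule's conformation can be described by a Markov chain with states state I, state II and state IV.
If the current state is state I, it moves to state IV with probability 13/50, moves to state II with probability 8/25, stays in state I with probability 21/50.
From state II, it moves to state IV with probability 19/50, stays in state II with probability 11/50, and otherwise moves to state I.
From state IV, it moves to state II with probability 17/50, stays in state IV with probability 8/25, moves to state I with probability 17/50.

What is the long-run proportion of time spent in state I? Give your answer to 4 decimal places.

0.3889

Let the stationary distribution be π with π = πP and π_1 + π_2 + π_3 = 1.
π_1 = 0.42·π_1 + 0.4·π_2 + 0.34·π_3
π_2 = 0.32·π_1 + 0.22·π_2 + 0.34·π_3
Solving with the normalization constraint gives π = (0.3889, 0.2966, 0.3145).
So the stationary probability of state I is 0.3889.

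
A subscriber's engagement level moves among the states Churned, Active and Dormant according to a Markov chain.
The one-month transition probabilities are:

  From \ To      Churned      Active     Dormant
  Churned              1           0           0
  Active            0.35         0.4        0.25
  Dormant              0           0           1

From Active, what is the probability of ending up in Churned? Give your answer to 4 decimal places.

0.5833

Let h(s) be the probability of absorption at Churned starting from transient state s. Then h(Churned) = 1 and h(Dormant) = 0. By first-step analysis:
h(Active) = 0.35·1 + 0.4·h(Active) + 0.25·0
Solving: h(Active) = 0.5833.
Starting from Active, the probability is 0.5833.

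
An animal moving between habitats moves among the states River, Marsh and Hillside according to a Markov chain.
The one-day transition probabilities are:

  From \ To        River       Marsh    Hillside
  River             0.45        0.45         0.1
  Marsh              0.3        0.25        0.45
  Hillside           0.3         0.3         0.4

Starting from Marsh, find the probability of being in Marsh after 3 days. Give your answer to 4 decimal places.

Propagate the distribution vector 3 days from Marsh.
After 0 days: (0.0000, 1.0000, 0.0000)
After 1 day: (0.3000, 0.2500, 0.4500)
After 2 days: (0.3450, 0.3325, 0.3225)
After 3 days: (0.3518, 0.3351, 0.3131)
P(in Marsh after 3 days) = 0.3351

0.3351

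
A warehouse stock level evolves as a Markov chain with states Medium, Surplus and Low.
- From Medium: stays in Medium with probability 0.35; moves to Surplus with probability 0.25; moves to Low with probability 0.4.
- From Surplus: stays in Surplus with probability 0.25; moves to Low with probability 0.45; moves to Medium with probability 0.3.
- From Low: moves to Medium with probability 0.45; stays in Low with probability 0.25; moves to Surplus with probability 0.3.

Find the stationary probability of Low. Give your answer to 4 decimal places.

Let the stationary distribution be π with π = πP and π_1 + π_2 + π_3 = 1.
π_1 = 0.35·π_1 + 0.3·π_2 + 0.45·π_3
π_2 = 0.25·π_1 + 0.25·π_2 + 0.3·π_3
Solving with the normalization constraint gives π = (0.3725, 0.2680, 0.3595).
So the stationary probability of Low is 0.3595.

0.3595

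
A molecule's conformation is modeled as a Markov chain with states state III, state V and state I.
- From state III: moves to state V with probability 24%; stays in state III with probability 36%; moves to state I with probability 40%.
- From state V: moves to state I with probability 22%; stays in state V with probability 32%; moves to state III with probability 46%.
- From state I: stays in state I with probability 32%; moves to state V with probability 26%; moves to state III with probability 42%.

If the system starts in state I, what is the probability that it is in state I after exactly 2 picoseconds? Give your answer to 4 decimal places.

Sum over the intermediate state after 1 picosecond:
P = P(state I→state III)·P(state III→state I) + P(state I→state V)·P(state V→state I) + P(state I→state I)·P(state I→state I)
  = 0.42×0.4 + 0.26×0.22 + 0.32×0.32
  = 0.1680 + 0.0572 + 0.1024 = 0.3276

0.3276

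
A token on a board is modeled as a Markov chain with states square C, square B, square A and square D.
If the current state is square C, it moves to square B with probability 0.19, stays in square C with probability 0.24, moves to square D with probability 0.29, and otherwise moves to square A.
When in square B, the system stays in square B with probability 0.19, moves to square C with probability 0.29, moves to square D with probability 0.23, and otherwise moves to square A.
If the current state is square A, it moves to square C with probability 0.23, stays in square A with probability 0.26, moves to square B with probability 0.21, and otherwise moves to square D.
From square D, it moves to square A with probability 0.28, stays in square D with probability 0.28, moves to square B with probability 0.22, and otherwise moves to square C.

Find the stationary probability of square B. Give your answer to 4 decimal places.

Let the stationary distribution be π with π = πP and π_1 + π_2 + π_3 + π_4 = 1.
π_1 = 0.24·π_1 + 0.29·π_2 + 0.23·π_3 + 0.22·π_4
π_2 = 0.19·π_1 + 0.19·π_2 + 0.21·π_3 + 0.22·π_4
π_3 = 0.28·π_1 + 0.29·π_2 + 0.26·π_3 + 0.28·π_4
Solving with the normalization constraint gives π = (0.2419, 0.2039, 0.2765, 0.2778).
So the stationary probability of square B is 0.2039.

0.2039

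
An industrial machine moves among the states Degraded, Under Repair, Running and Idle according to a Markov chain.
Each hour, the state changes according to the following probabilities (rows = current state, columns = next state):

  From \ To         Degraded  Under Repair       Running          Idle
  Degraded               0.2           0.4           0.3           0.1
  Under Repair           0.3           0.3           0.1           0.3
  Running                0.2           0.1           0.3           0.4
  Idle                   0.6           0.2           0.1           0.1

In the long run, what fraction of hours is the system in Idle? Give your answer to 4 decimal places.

0.2148

Let the stationary distribution be π with π = πP and π_1 + π_2 + π_3 + π_4 = 1.
π_1 = 0.2·π_1 + 0.3·π_2 + 0.2·π_3 + 0.6·π_4
π_2 = 0.4·π_1 + 0.3·π_2 + 0.1·π_3 + 0.2·π_4
π_3 = 0.3·π_1 + 0.1·π_2 + 0.3·π_3 + 0.1·π_4
Solving with the normalization constraint gives π = (0.3128, 0.2692, 0.2032, 0.2148).
So the stationary probability of Idle is 0.2148.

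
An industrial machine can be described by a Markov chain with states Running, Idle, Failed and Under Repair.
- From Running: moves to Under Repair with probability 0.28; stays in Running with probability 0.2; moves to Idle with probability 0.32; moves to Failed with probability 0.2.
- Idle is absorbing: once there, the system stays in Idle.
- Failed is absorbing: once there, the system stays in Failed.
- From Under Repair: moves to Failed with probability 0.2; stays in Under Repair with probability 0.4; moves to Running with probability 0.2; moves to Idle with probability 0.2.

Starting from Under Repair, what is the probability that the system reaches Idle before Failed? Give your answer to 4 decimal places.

0.5283

Let h(s) be the probability of absorption at Idle starting from transient state s. Then h(Idle) = 1 and h(Failed) = 0. By first-step analysis:
h(Running) = 0.2·h(Running) + 0.32·1 + 0.2·0 + 0.28·h(Under Repair)
h(Under Repair) = 0.2·h(Running) + 0.2·1 + 0.2·0 + 0.4·h(Under Repair)
Solving: h(Running) = 0.5849, h(Under Repair) = 0.5283.
Starting from Under Repair, the probability is 0.5283.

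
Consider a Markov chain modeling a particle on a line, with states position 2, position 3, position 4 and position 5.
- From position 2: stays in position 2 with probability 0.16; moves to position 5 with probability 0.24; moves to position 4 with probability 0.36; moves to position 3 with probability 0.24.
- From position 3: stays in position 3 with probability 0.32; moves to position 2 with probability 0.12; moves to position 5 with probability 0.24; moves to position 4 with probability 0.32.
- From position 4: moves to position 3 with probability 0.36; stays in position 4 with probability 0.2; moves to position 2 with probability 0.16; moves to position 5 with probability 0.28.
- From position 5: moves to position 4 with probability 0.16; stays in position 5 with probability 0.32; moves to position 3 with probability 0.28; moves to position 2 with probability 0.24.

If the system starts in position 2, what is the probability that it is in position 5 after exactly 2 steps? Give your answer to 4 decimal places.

0.2736

Propagate the distribution vector 2 steps from position 2.
After 0 steps: (1.0000, 0.0000, 0.0000, 0.0000)
After 1 step: (0.1600, 0.2400, 0.3600, 0.2400)
After 2 steps: (0.1696, 0.3120, 0.2448, 0.2736)
P(in position 5 after 2 steps) = 0.2736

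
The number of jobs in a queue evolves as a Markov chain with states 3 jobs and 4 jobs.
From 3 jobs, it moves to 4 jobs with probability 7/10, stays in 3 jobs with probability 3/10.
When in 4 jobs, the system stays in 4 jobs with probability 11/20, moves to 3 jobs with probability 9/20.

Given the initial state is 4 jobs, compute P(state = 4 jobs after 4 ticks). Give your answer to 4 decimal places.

0.6089

Propagate the distribution vector 4 ticks from 4 jobs.
After 0 ticks: (0.0000, 1.0000)
After 1 tick: (0.4500, 0.5500)
After 2 ticks: (0.3825, 0.6175)
After 3 ticks: (0.3926, 0.6074)
After 4 ticks: (0.3911, 0.6089)
P(in 4 jobs after 4 ticks) = 0.6089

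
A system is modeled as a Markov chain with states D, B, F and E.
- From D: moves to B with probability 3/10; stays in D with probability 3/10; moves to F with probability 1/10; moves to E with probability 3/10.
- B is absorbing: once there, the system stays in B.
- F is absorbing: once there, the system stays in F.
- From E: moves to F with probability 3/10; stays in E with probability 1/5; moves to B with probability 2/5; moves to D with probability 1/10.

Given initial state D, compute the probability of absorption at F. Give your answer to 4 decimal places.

Let h(s) be the probability of absorption at F starting from transient state s. Then h(F) = 1 and h(B) = 0. By first-step analysis:
h(D) = 0.3·h(D) + 0.3·0 + 0.1·1 + 0.3·h(E)
h(E) = 0.1·h(D) + 0.4·0 + 0.3·1 + 0.2·h(E)
Solving: h(D) = 0.3208, h(E) = 0.4151.
Starting from D, the probability is 0.3208.

0.3208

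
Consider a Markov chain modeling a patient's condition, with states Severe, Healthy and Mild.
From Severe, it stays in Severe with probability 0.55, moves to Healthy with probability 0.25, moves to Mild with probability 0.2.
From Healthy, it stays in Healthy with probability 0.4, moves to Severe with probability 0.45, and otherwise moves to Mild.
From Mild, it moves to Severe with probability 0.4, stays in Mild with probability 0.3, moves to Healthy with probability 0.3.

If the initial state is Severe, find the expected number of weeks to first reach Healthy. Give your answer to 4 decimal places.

Let t(s) be the expected number of weeks to first reach Healthy from state s, with t(Healthy) = 0. Conditioning on the first week:
t(Severe) = 1 + 0.55·t(Severe) + 0.2·t(Mild)
t(Mild) = 1 + 0.4·t(Severe) + 0.3·t(Mild)
Solving: t(Severe) = 3.8298, t(Mild) = 3.6170.
Expected weeks from Severe to Healthy: 3.8298.

3.8298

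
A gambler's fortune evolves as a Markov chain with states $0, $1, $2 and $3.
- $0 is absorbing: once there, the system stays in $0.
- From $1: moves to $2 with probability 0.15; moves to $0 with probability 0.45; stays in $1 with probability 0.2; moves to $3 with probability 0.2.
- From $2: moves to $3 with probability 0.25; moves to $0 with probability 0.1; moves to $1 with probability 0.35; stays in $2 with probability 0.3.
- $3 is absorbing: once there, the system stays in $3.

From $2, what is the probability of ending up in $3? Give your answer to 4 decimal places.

Let h(s) be the probability of absorption at $3 starting from transient state s. Then h($3) = 1 and h($0) = 0. By first-step analysis:
h($1) = 0.45·0 + 0.2·h($1) + 0.15·h($2) + 0.2·1
h($2) = 0.1·0 + 0.35·h($1) + 0.3·h($2) + 0.25·1
Solving: h($1) = 0.3498, h($2) = 0.5320.
Starting from $2, the probability is 0.5320.

0.5320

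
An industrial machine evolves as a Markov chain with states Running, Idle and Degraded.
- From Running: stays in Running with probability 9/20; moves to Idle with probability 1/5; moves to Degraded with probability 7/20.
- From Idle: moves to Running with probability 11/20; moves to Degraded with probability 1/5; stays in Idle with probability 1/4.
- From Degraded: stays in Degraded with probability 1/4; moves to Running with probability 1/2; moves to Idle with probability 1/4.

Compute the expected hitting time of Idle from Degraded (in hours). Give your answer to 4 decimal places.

Let t(s) be the expected number of hours to first reach Idle from state s, with t(Idle) = 0. Conditioning on the first hour:
t(Running) = 1 + 0.45·t(Running) + 0.35·t(Degraded)
t(Degraded) = 1 + 0.5·t(Running) + 0.25·t(Degraded)
Solving: t(Running) = 4.6316, t(Degraded) = 4.4211.
Expected hours from Degraded to Idle: 4.4211.

4.4211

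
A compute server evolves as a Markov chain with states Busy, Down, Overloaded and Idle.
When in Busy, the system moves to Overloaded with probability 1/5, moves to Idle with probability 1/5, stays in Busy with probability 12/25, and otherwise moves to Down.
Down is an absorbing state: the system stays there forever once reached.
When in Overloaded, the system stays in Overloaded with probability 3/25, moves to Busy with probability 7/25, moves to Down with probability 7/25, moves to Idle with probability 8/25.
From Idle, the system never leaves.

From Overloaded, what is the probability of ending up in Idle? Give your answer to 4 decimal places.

0.5538

Let h(s) be the probability of absorption at Idle starting from transient state s. Then h(Idle) = 1 and h(Down) = 0. By first-step analysis:
h(Busy) = 0.48·h(Busy) + 0.12·0 + 0.2·h(Overloaded) + 0.2·1
h(Overloaded) = 0.28·h(Busy) + 0.28·0 + 0.12·h(Overloaded) + 0.32·1
Solving: h(Busy) = 0.5976, h(Overloaded) = 0.5538.
Starting from Overloaded, the probability is 0.5538.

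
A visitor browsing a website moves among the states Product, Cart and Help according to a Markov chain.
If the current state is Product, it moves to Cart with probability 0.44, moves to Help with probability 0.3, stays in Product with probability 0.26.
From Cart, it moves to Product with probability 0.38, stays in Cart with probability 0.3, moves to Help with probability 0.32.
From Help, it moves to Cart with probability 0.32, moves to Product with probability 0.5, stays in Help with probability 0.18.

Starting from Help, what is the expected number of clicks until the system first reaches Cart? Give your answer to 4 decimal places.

2.7145

Let t(s) be the expected number of clicks to first reach Cart from state s, with t(Cart) = 0. Conditioning on the first click:
t(Product) = 1 + 0.26·t(Product) + 0.3·t(Help)
t(Help) = 1 + 0.5·t(Product) + 0.18·t(Help)
Solving: t(Product) = 2.4518, t(Help) = 2.7145.
Expected clicks from Help to Cart: 2.7145.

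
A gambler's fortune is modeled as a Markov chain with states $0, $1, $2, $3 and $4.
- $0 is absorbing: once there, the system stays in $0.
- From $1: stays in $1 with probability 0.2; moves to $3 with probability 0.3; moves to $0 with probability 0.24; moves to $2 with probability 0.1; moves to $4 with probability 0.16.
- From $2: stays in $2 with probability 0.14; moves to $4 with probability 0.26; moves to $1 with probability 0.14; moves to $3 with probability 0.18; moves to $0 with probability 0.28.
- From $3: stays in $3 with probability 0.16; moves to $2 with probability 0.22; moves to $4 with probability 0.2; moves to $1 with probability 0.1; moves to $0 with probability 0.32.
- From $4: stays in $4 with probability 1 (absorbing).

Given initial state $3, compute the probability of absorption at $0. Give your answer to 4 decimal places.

0.5944

Let h(s) be the probability of absorption at $0 starting from transient state s. Then h($0) = 1 and h($4) = 0. By first-step analysis:
h($1) = 0.24·1 + 0.2·h($1) + 0.1·h($2) + 0.3·h($3) + 0.16·0
h($2) = 0.28·1 + 0.14·h($1) + 0.14·h($2) + 0.18·h($3) + 0.26·0
h($3) = 0.32·1 + 0.1·h($1) + 0.22·h($2) + 0.16·h($3) + 0.2·0
Solving: h($1) = 0.5912, h($2) = 0.5462, h($3) = 0.5944.
Starting from $3, the probability is 0.5944.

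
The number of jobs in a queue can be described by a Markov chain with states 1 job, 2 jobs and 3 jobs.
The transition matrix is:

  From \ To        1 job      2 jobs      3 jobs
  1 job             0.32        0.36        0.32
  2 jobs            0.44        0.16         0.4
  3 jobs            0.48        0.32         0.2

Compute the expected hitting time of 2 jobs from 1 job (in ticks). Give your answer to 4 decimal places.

Let t(s) be the expected number of ticks to first reach 2 jobs from state s, with t(2 jobs) = 0. Conditioning on the first tick:
t(1 job) = 1 + 0.32·t(1 job) + 0.32·t(3 jobs)
t(3 jobs) = 1 + 0.48·t(1 job) + 0.2·t(3 jobs)
Solving: t(1 job) = 2.8689, t(3 jobs) = 2.9713.
Expected ticks from 1 job to 2 jobs: 2.8689.

2.8689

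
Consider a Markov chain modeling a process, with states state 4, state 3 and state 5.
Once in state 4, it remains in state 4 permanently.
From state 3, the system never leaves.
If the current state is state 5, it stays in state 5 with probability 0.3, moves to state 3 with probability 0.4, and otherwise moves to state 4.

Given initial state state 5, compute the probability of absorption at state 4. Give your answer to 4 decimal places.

Let h(s) be the probability of absorption at state 4 starting from transient state s. Then h(state 4) = 1 and h(state 3) = 0. By first-step analysis:
h(state 5) = 0.3·1 + 0.4·0 + 0.3·h(state 5)
Solving: h(state 5) = 0.4286.
Starting from state 5, the probability is 0.4286.

0.4286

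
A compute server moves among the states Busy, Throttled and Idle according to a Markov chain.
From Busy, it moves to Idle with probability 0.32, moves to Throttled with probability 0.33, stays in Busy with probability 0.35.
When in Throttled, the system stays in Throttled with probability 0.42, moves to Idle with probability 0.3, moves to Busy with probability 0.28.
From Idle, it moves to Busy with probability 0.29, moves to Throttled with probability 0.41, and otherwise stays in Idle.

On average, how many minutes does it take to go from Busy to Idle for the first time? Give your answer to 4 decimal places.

Let t(s) be the expected number of minutes to first reach Idle from state s, with t(Idle) = 0. Conditioning on the first minute:
t(Busy) = 1 + 0.35·t(Busy) + 0.33·t(Throttled)
t(Throttled) = 1 + 0.28·t(Busy) + 0.42·t(Throttled)
Solving: t(Busy) = 3.1975, t(Throttled) = 3.2677.
Expected minutes from Busy to Idle: 3.1975.

3.1975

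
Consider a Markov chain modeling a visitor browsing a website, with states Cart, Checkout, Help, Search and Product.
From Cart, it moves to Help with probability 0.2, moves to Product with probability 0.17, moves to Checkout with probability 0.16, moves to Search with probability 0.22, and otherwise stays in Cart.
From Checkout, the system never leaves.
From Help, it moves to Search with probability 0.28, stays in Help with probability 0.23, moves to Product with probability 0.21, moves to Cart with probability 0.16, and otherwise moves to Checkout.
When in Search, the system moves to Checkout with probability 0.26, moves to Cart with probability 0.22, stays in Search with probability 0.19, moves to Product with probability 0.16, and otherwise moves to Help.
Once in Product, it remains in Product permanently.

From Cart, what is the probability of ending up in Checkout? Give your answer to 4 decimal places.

Let h(s) be the probability of absorption at Checkout starting from transient state s. Then h(Checkout) = 1 and h(Product) = 0. By first-step analysis:
h(Cart) = 0.25·h(Cart) + 0.16·1 + 0.2·h(Help) + 0.22·h(Search) + 0.17·0
h(Help) = 0.16·h(Cart) + 0.12·1 + 0.23·h(Help) + 0.28·h(Search) + 0.21·0
h(Search) = 0.22·h(Cart) + 0.26·1 + 0.17·h(Help) + 0.19·h(Search) + 0.16·0
Solving: h(Cart) = 0.4983, h(Help) = 0.4605, h(Search) = 0.5530.
Starting from Cart, the probability is 0.4983.

0.4983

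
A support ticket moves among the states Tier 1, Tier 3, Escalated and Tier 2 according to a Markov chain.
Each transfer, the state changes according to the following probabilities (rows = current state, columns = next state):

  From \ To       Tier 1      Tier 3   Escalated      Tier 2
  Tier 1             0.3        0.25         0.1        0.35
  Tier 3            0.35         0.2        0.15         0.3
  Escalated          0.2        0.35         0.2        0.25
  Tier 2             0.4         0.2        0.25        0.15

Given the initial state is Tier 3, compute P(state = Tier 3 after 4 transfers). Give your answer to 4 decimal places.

0.2414

Propagate the distribution vector 4 transfers from Tier 3.
After 0 transfers: (0.0000, 1.0000, 0.0000, 0.0000)
After 1 transfer: (0.3500, 0.2000, 0.1500, 0.3000)
After 2 transfers: (0.3250, 0.2400, 0.1700, 0.2650)
After 3 transfers: (0.3215, 0.2418, 0.1688, 0.2680)
After 4 transfers: (0.3220, 0.2414, 0.1692, 0.2674)
P(in Tier 3 after 4 transfers) = 0.2414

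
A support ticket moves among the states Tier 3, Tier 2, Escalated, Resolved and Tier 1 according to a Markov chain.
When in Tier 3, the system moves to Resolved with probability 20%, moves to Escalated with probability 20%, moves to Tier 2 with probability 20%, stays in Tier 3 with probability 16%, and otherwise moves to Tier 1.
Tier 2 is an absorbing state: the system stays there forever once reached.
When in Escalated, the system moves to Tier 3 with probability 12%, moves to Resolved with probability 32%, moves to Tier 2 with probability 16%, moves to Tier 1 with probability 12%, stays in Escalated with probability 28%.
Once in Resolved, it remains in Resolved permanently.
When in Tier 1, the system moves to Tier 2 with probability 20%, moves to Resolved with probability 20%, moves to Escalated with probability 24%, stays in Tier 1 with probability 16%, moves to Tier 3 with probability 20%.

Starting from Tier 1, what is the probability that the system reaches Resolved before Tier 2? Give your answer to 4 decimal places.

Let h(s) be the probability of absorption at Resolved starting from transient state s. Then h(Resolved) = 1 and h(Tier 2) = 0. By first-step analysis:
h(Tier 3) = 0.16·h(Tier 3) + 0.2·0 + 0.2·h(Escalated) + 0.2·1 + 0.24·h(Tier 1)
h(Escalated) = 0.12·h(Tier 3) + 0.16·0 + 0.28·h(Escalated) + 0.32·1 + 0.12·h(Tier 1)
h(Tier 1) = 0.2·h(Tier 3) + 0.2·0 + 0.24·h(Escalated) + 0.2·1 + 0.16·h(Tier 1)
Solving: h(Tier 3) = 0.5432, h(Escalated) = 0.6260, h(Tier 1) = 0.5463.
Starting from Tier 1, the probability is 0.5463.

0.5463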